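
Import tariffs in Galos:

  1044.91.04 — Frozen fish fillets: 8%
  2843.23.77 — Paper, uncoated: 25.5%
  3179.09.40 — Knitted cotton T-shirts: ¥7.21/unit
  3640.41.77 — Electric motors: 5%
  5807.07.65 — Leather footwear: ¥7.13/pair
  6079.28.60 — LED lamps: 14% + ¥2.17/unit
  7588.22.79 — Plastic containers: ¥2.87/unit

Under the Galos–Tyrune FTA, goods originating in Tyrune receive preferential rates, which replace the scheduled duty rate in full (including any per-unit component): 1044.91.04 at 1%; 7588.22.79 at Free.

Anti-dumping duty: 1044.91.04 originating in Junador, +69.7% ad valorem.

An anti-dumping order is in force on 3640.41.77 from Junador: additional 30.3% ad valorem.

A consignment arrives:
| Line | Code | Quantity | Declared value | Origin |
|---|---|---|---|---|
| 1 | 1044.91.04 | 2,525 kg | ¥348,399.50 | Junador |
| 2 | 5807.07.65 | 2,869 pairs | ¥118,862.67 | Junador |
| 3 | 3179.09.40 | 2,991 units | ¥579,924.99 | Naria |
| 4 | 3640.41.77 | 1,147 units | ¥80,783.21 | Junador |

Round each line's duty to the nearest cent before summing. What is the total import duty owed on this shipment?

Line 1 (1044.91.04, Junador, 2,525 kg, ¥348,399.50):
Base rate for 1044.91.04 is 8%.
1044.91.04 has an FTA preferential rate, but origin Junador is not Tyrune; base rate stands.
Additional duty on 1044.91.04 from Junador: +69.7%. Applied ad valorem rate: 8% + 69.7% = 77.7%.
Duty = ¥348,399.50 × 77.7% = ¥270,706.41.
Line 2 (5807.07.65, Junador, 2,869 pairs, ¥118,862.67):
Base rate for 5807.07.65 is ¥7.13/pair.
Duty = 2,869 × ¥7.13 = ¥20,455.97.
Line 3 (3179.09.40, Naria, 2,991 units, ¥579,924.99):
Base rate for 3179.09.40 is ¥7.21/unit.
Duty = 2,991 × ¥7.21 = ¥21,565.11.
Line 4 (3640.41.77, Junador, 1,147 units, ¥80,783.21):
Base rate for 3640.41.77 is 5%.
Additional duty on 3640.41.77 from Junador: +30.3%. Applied ad valorem rate: 5% + 30.3% = 35.3%.
Duty = ¥80,783.21 × 35.3% = ¥28,516.47.
Total = ¥270,706.41 + ¥20,455.97 + ¥21,565.11 + ¥28,516.47 = ¥341,243.96.

¥341,243.96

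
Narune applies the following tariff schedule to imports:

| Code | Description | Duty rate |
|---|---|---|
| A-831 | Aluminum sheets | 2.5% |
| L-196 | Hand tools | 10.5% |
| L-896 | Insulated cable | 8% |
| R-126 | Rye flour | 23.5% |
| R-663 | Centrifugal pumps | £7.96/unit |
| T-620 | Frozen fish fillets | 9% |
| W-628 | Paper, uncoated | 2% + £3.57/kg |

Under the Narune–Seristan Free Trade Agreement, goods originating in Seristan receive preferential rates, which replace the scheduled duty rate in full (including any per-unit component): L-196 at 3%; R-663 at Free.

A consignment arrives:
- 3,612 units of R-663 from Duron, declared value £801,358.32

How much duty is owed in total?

£28,751.52

Line 1 (R-663, Duron, 3,612 units, £801,358.32):
Base rate for R-663 is £7.96/unit.
R-663 has an FTA preferential rate, but origin Duron is not Seristan; base rate stands.
Duty = 3,612 × £7.96 = £28,751.52.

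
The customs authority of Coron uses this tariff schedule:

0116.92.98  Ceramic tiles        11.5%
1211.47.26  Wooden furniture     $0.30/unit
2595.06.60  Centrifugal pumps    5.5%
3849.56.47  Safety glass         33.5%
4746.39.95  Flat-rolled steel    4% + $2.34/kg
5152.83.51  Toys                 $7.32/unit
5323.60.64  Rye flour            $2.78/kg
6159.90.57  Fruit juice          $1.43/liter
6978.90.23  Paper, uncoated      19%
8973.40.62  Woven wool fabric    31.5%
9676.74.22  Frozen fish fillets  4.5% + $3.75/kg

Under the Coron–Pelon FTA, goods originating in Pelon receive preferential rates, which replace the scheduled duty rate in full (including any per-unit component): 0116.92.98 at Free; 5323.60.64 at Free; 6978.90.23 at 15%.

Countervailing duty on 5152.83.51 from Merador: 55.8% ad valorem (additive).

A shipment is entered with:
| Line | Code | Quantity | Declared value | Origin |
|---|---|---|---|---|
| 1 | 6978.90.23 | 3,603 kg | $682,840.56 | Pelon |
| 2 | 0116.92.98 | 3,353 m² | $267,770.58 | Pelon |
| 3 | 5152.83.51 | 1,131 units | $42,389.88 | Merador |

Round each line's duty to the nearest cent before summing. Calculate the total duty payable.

$134,358.55

Line 1 (6978.90.23, Pelon, 3,603 kg, $682,840.56):
Base rate for 6978.90.23 is 19%.
Origin Pelon qualifies under the Coron–Pelon agreement and 6978.90.23 is covered: preferential rate 15% applies instead.
Duty = $682,840.56 × 15% = $102,426.08.
Line 2 (0116.92.98, Pelon, 3,353 m², $267,770.58):
Base rate for 0116.92.98 is 11.5%.
Origin Pelon qualifies under the Coron–Pelon agreement and 0116.92.98 is covered: preferential rate Free applies instead.
Duty = $267,770.58 × 0% = $0.00.
Line 3 (5152.83.51, Merador, 1,131 units, $42,389.88):
Base rate for 5152.83.51 is $7.32/unit.
Additional duty on 5152.83.51 from Merador: +55.8% ad valorem. Applied ad valorem rate = 55.8%.
Duty = $42,389.88 × 55.8% + 1,131 × $7.32 = $31,932.47.
Total = $102,426.08 + $0.00 + $31,932.47 = $134,358.55.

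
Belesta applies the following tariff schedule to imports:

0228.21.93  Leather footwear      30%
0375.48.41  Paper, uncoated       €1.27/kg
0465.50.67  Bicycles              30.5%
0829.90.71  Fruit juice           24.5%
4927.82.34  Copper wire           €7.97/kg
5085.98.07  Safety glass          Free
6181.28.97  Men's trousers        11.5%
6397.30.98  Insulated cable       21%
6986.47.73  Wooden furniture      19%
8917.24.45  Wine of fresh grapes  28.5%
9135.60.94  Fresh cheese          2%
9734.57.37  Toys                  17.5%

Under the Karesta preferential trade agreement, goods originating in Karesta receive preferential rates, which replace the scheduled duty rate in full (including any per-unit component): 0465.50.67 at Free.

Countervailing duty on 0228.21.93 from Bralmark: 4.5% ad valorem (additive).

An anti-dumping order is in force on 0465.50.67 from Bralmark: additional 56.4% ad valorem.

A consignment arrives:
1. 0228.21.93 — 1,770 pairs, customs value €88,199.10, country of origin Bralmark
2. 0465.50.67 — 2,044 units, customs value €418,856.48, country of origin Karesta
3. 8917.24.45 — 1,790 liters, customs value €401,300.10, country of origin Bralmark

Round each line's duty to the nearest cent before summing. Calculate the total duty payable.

Line 1 (0228.21.93, Bralmark, 1,770 pairs, €88,199.10):
Base rate for 0228.21.93 is 30%.
Additional duty on 0228.21.93 from Bralmark: +4.5%. Applied ad valorem rate: 30% + 4.5% = 34.5%.
Duty = €88,199.10 × 34.5% = €30,428.69.
Line 2 (0465.50.67, Karesta, 2,044 units, €418,856.48):
Base rate for 0465.50.67 is 30.5%.
Origin Karesta qualifies under the Belesta–Karesta agreement and 0465.50.67 is covered: preferential rate Free applies instead.
The additional-duty order on 0465.50.67 targets Bralmark, not Karesta; it does not apply.
Duty = €418,856.48 × 0% = €0.00.
Line 3 (8917.24.45, Bralmark, 1,790 liters, €401,300.10):
Base rate for 8917.24.45 is 28.5%.
Duty = €401,300.10 × 28.5% = €114,370.53.
Total = €30,428.69 + €0.00 + €114,370.53 = €144,799.22.

€144,799.22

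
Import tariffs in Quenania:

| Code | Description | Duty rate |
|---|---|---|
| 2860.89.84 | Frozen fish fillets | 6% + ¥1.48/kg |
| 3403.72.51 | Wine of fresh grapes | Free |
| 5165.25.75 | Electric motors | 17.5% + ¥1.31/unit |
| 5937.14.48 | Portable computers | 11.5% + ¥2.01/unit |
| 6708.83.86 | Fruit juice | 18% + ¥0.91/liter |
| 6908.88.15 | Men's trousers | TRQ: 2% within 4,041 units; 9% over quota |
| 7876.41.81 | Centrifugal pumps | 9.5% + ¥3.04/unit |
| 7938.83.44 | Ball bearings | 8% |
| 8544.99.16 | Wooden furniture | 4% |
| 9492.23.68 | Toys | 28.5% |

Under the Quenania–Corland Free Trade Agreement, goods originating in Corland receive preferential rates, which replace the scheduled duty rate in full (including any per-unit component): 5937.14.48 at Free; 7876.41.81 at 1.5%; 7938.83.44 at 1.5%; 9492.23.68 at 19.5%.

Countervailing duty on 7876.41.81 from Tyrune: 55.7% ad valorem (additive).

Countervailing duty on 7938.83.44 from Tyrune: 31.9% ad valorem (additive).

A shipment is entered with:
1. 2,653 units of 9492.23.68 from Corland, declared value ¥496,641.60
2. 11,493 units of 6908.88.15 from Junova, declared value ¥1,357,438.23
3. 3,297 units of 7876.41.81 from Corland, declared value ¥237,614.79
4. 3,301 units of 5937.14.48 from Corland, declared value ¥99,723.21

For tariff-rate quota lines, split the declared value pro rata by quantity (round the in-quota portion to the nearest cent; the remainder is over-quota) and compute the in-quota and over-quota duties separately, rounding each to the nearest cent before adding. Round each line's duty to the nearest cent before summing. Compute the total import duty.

Line 1 (9492.23.68, Corland, 2,653 units, ¥496,641.60):
Base rate for 9492.23.68 is 28.5%.
Origin Corland qualifies under the Quenania–Corland agreement and 9492.23.68 is covered: preferential rate 19.5% applies instead.
Duty = ¥496,641.60 × 19.5% = ¥96,845.11.
Line 2 (6908.88.15, Junova, 11,493 units, ¥1,357,438.23):
Code 6908.88.15 is under a tariff-rate quota (threshold 4,041 units). In-quota: 4,041 units at 2%; over-quota: 7,452 units at 9%.
Pro-rata value split: in-quota = ¥1,357,438.23 × 4,041/11,493 = ¥477,282.51; over-quota = ¥1,357,438.23 − ¥477,282.51 = ¥880,155.72.
In-quota duty = ¥477,282.51 × 2% = ¥9,545.65. Over-quota duty = ¥880,155.72 × 9% = ¥79,214.01.
Line duty = ¥9,545.65 + ¥79,214.01 = ¥88,759.66.
Line 3 (7876.41.81, Corland, 3,297 units, ¥237,614.79):
Base rate for 7876.41.81 is 9.5% + ¥3.04/unit.
Origin Corland qualifies under the Quenania–Corland agreement and 7876.41.81 is covered: preferential rate 1.5% applies instead.
The additional-duty order on 7876.41.81 targets Tyrune, not Corland; it does not apply.
Duty = ¥237,614.79 × 1.5% = ¥3,564.22.
Line 4 (5937.14.48, Corland, 3,301 units, ¥99,723.21):
Base rate for 5937.14.48 is 11.5% + ¥2.01/unit.
Origin Corland qualifies under the Quenania–Corland agreement and 5937.14.48 is covered: preferential rate Free applies instead.
Duty = ¥99,723.21 × 0% = ¥0.00.
Total = ¥96,845.11 + ¥88,759.66 + ¥3,564.22 + ¥0.00 = ¥189,168.99.

¥189,168.99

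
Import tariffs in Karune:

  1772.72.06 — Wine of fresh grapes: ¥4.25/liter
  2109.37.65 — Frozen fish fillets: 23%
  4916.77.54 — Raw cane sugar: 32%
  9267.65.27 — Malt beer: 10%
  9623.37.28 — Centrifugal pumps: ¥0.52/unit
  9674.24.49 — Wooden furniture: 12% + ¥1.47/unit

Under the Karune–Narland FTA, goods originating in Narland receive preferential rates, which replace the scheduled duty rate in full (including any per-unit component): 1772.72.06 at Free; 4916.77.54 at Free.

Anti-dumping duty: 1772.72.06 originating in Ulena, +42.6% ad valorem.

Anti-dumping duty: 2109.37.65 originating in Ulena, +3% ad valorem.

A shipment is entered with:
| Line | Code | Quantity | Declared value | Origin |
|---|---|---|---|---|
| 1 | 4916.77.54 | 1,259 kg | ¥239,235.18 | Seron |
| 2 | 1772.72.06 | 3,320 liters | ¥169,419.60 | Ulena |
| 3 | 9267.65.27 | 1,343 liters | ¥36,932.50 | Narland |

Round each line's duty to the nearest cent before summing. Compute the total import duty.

Line 1 (4916.77.54, Seron, 1,259 kg, ¥239,235.18):
Base rate for 4916.77.54 is 32%.
4916.77.54 has an FTA preferential rate, but origin Seron is not Narland; base rate stands.
Duty = ¥239,235.18 × 32% = ¥76,555.26.
Line 2 (1772.72.06, Ulena, 3,320 liters, ¥169,419.60):
Base rate for 1772.72.06 is ¥4.25/liter.
1772.72.06 has an FTA preferential rate, but origin Ulena is not Narland; base rate stands.
Additional duty on 1772.72.06 from Ulena: +42.6% ad valorem. Applied ad valorem rate = 42.6%.
Duty = ¥169,419.60 × 42.6% + 3,320 × ¥4.25 = ¥86,282.75.
Line 3 (9267.65.27, Narland, 1,343 liters, ¥36,932.50):
Base rate for 9267.65.27 is 10%.
Origin Narland is the FTA partner but 9267.65.27 is not on the preference list; base rate stands.
Duty = ¥36,932.50 × 10% = ¥3,693.25.
Total = ¥76,555.26 + ¥86,282.75 + ¥3,693.25 = ¥166,531.26.

¥166,531.26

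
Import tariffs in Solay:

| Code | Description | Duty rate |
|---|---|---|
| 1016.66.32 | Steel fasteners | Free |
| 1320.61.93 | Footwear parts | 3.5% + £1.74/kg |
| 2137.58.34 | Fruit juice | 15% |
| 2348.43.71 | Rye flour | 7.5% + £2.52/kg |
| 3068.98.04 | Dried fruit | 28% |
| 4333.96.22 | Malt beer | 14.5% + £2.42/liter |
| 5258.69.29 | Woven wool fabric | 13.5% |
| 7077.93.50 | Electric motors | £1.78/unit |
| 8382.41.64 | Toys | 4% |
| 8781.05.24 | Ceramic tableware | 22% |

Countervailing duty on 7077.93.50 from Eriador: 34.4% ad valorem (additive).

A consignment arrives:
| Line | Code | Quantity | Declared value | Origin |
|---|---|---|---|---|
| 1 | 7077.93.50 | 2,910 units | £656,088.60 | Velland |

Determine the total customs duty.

Line 1 (7077.93.50, Velland, 2,910 units, £656,088.60):
Base rate for 7077.93.50 is £1.78/unit.
The additional-duty order on 7077.93.50 targets Eriador, not Velland; it does not apply.
Duty = 2,910 × £1.78 = £5,179.80.

£5,179.80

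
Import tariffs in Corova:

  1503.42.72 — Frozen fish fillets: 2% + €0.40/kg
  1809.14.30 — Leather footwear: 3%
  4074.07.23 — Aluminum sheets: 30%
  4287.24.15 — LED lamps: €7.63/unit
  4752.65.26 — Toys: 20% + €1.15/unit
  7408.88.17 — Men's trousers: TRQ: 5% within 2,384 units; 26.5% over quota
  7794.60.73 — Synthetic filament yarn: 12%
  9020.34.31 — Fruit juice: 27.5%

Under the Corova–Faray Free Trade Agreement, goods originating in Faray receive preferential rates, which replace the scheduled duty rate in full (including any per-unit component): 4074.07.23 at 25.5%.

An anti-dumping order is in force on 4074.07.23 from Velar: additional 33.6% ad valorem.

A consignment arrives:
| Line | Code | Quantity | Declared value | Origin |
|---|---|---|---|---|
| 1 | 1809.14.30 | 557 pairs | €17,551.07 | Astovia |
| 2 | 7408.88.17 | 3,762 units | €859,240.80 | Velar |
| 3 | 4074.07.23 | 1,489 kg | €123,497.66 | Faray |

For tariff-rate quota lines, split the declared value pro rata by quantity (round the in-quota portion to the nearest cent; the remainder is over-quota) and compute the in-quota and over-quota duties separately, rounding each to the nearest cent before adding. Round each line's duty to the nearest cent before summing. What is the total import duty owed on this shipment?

€142,648.54

Line 1 (1809.14.30, Astovia, 557 pairs, €17,551.07):
Base rate for 1809.14.30 is 3%.
Duty = €17,551.07 × 3% = €526.53.
Line 2 (7408.88.17, Velar, 3,762 units, €859,240.80):
Code 7408.88.17 is under a tariff-rate quota (threshold 2,384 units). In-quota: 2,384 units at 5%; over-quota: 1,378 units at 26.5%.
Pro-rata value split: in-quota = €859,240.80 × 2,384/3,762 = €544,505.60; over-quota = €859,240.80 − €544,505.60 = €314,735.20.
In-quota duty = €544,505.60 × 5% = €27,225.28. Over-quota duty = €314,735.20 × 26.5% = €83,404.83.
Line duty = €27,225.28 + €83,404.83 = €110,630.11.
Line 3 (4074.07.23, Faray, 1,489 kg, €123,497.66):
Base rate for 4074.07.23 is 30%.
Origin Faray qualifies under the Corova–Faray agreement and 4074.07.23 is covered: preferential rate 25.5% applies instead.
The additional-duty order on 4074.07.23 targets Velar, not Faray; it does not apply.
Duty = €123,497.66 × 25.5% = €31,491.90.
Total = €526.53 + €110,630.11 + €31,491.90 = €142,648.54.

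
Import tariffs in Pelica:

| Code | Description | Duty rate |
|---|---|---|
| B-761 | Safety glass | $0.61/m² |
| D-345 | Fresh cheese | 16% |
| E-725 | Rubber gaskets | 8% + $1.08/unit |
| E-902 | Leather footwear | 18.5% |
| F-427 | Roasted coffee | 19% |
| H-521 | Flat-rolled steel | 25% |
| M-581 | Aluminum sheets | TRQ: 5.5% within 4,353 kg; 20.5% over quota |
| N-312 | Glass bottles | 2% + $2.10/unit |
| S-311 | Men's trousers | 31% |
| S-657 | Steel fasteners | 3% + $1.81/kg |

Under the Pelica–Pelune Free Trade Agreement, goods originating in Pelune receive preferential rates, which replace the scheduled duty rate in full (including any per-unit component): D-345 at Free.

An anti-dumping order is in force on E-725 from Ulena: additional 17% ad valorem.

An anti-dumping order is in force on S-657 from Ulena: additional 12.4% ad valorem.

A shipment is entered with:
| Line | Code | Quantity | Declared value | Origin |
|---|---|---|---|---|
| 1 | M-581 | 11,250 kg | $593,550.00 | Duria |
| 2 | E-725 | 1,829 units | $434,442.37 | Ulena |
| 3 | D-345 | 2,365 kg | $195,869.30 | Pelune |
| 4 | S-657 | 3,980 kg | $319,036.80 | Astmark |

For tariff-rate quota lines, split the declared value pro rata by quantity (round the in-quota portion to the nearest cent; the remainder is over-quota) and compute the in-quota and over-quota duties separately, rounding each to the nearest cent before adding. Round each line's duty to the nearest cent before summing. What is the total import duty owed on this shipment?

$214,588.92

Line 1 (M-581, Duria, 11,250 kg, $593,550.00):
Code M-581 is under a tariff-rate quota (threshold 4,353 kg). In-quota: 4,353 kg at 5.5%; over-quota: 6,897 kg at 20.5%.
Pro-rata value split: in-quota = $593,550.00 × 4,353/11,250 = $229,664.28; over-quota = $593,550.00 − $229,664.28 = $363,885.72.
In-quota duty = $229,664.28 × 5.5% = $12,631.54. Over-quota duty = $363,885.72 × 20.5% = $74,596.57.
Line duty = $12,631.54 + $74,596.57 = $87,228.11.
Line 2 (E-725, Ulena, 1,829 units, $434,442.37):
Base rate for E-725 is 8% + $1.08/unit.
Additional duty on E-725 from Ulena: +17%. Applied ad valorem rate: 8% + 17% = 25%.
Duty = $434,442.37 × 25% + 1,829 × $1.08 = $110,585.91.
Line 3 (D-345, Pelune, 2,365 kg, $195,869.30):
Base rate for D-345 is 16%.
Origin Pelune qualifies under the Pelica–Pelune agreement and D-345 is covered: preferential rate Free applies instead.
Duty = $195,869.30 × 0% = $0.00.
Line 4 (S-657, Astmark, 3,980 kg, $319,036.80):
Base rate for S-657 is 3% + $1.81/kg.
The additional-duty order on S-657 targets Ulena, not Astmark; it does not apply.
Duty = $319,036.80 × 3% + 3,980 × $1.81 = $16,774.90.
Total = $87,228.11 + $110,585.91 + $0.00 + $16,774.90 = $214,588.92.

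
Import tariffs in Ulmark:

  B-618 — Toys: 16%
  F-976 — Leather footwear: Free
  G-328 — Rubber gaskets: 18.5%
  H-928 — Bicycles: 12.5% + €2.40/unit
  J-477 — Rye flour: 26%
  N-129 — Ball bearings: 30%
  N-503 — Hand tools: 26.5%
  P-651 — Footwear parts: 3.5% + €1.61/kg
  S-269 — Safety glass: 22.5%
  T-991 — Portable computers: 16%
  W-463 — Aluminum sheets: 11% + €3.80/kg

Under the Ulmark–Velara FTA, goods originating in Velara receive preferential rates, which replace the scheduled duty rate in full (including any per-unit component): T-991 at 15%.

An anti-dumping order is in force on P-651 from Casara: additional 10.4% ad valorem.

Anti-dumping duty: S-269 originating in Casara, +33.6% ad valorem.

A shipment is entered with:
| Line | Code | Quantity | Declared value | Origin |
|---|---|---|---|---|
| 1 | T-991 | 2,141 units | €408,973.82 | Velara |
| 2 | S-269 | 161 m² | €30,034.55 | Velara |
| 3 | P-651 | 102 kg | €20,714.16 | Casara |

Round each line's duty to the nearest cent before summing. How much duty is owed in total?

€71,147.33

Line 1 (T-991, Velara, 2,141 units, €408,973.82):
Base rate for T-991 is 16%.
Origin Velara qualifies under the Ulmark–Velara agreement and T-991 is covered: preferential rate 15% applies instead.
Duty = €408,973.82 × 15% = €61,346.07.
Line 2 (S-269, Velara, 161 m², €30,034.55):
Base rate for S-269 is 22.5%.
Origin Velara is the FTA partner but S-269 is not on the preference list; base rate stands.
The additional-duty order on S-269 targets Casara, not Velara; it does not apply.
Duty = €30,034.55 × 22.5% = €6,757.77.
Line 3 (P-651, Casara, 102 kg, €20,714.16):
Base rate for P-651 is 3.5% + €1.61/kg.
Additional duty on P-651 from Casara: +10.4%. Applied ad valorem rate: 3.5% + 10.4% = 13.9%.
Duty = €20,714.16 × 13.9% + 102 × €1.61 = €3,043.49.
Total = €61,346.07 + €6,757.77 + €3,043.49 = €71,147.33.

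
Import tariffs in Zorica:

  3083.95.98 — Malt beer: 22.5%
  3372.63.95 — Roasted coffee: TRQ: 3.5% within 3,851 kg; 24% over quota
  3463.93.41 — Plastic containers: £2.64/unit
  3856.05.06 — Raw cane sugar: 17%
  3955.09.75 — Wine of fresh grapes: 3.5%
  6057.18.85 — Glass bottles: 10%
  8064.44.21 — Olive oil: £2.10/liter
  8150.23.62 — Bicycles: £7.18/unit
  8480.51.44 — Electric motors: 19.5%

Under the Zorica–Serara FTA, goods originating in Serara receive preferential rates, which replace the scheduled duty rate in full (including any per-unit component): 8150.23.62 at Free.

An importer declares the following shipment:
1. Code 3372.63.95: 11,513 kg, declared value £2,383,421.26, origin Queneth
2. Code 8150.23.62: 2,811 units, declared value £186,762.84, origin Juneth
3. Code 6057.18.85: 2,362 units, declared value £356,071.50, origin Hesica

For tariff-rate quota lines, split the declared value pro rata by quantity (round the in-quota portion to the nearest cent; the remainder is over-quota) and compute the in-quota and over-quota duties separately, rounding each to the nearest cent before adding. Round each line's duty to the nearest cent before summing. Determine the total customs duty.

£464,378.26

Line 1 (3372.63.95, Queneth, 11,513 kg, £2,383,421.26):
Code 3372.63.95 is under a tariff-rate quota (threshold 3,851 kg). In-quota: 3,851 kg at 3.5%; over-quota: 7,662 kg at 24%.
Pro-rata value split: in-quota = £2,383,421.26 × 3,851/11,513 = £797,234.02; over-quota = £2,383,421.26 − £797,234.02 = £1,586,187.24.
In-quota duty = £797,234.02 × 3.5% = £27,903.19. Over-quota duty = £1,586,187.24 × 24% = £380,684.94.
Line duty = £27,903.19 + £380,684.94 = £408,588.13.
Line 2 (8150.23.62, Juneth, 2,811 units, £186,762.84):
Base rate for 8150.23.62 is £7.18/unit.
8150.23.62 has an FTA preferential rate, but origin Juneth is not Serara; base rate stands.
Duty = 2,811 × £7.18 = £20,182.98.
Line 3 (6057.18.85, Hesica, 2,362 units, £356,071.50):
Base rate for 6057.18.85 is 10%.
Duty = £356,071.50 × 10% = £35,607.15.
Total = £408,588.13 + £20,182.98 + £35,607.15 = £464,378.26.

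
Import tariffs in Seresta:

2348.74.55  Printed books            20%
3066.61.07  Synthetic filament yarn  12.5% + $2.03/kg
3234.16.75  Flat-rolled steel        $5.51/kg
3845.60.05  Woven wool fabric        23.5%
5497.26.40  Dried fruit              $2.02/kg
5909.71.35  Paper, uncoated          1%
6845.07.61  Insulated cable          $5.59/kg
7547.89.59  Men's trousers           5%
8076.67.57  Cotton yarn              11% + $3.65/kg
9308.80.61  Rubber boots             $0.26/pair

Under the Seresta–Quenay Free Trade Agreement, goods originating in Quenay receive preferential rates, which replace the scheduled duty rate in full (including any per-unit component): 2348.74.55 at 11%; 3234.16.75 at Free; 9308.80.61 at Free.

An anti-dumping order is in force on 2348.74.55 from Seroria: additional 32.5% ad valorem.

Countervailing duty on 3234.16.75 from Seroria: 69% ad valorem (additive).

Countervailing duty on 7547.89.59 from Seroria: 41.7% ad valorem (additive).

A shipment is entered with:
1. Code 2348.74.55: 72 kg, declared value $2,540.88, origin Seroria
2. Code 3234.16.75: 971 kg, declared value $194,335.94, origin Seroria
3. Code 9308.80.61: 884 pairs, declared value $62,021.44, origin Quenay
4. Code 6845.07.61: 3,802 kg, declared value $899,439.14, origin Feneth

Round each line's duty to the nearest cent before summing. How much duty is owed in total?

Line 1 (2348.74.55, Seroria, 72 kg, $2,540.88):
Base rate for 2348.74.55 is 20%.
2348.74.55 has an FTA preferential rate, but origin Seroria is not Quenay; base rate stands.
Additional duty on 2348.74.55 from Seroria: +32.5%. Applied ad valorem rate: 20% + 32.5% = 52.5%.
Duty = $2,540.88 × 52.5% = $1,333.96.
Line 2 (3234.16.75, Seroria, 971 kg, $194,335.94):
Base rate for 3234.16.75 is $5.51/kg.
3234.16.75 has an FTA preferential rate, but origin Seroria is not Quenay; base rate stands.
Additional duty on 3234.16.75 from Seroria: +69% ad valorem. Applied ad valorem rate = 69%.
Duty = $194,335.94 × 69% + 971 × $5.51 = $139,442.01.
Line 3 (9308.80.61, Quenay, 884 pairs, $62,021.44):
Base rate for 9308.80.61 is $0.26/pair.
Origin Quenay qualifies under the Seresta–Quenay agreement and 9308.80.61 is covered: preferential rate Free applies instead.
Duty = $62,021.44 × 0% = $0.00.
Line 4 (6845.07.61, Feneth, 3,802 kg, $899,439.14):
Base rate for 6845.07.61 is $5.59/kg.
Duty = 3,802 × $5.59 = $21,253.18.
Total = $1,333.96 + $139,442.01 + $0.00 + $21,253.18 = $162,029.15.

$162,029.15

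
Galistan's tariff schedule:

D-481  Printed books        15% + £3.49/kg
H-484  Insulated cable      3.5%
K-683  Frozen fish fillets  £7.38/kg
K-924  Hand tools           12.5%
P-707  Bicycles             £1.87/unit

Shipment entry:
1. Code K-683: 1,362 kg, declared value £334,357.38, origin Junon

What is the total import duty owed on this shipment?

Line 1 (K-683, Junon, 1,362 kg, £334,357.38):
Base rate for K-683 is £7.38/kg.
Duty = 1,362 × £7.38 = £10,051.56.

£10,051.56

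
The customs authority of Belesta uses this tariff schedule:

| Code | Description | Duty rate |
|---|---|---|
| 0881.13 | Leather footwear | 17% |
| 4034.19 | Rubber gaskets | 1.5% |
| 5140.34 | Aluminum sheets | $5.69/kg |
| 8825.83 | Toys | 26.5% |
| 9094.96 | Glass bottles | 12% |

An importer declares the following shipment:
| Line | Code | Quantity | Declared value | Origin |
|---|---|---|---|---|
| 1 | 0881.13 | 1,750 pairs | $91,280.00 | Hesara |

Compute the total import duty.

$15,517.60

Line 1 (0881.13, Hesara, 1,750 pairs, $91,280.00):
Base rate for 0881.13 is 17%.
Duty = $91,280.00 × 17% = $15,517.60.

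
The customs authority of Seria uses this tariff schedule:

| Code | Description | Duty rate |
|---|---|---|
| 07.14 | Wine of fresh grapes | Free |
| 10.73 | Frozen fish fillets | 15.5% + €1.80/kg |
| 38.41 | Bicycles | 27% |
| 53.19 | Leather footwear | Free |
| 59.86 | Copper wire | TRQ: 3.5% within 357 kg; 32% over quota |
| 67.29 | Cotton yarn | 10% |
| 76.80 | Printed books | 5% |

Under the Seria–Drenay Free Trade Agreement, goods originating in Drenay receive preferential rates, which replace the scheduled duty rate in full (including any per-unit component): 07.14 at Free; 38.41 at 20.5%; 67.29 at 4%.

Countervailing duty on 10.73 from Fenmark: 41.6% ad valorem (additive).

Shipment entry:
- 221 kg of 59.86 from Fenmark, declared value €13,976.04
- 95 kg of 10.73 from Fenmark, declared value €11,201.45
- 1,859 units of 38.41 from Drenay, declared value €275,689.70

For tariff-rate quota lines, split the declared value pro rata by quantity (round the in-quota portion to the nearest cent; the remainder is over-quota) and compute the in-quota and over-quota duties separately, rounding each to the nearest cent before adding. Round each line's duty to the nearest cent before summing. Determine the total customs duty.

€63,572.58

Line 1 (59.86, Fenmark, 221 kg, €13,976.04):
Code 59.86 is under a tariff-rate quota (threshold 357 kg). Quantity 221 kg is within the quota, so the in-quota rate 3.5% applies to the full value.
Duty = €13,976.04 × 3.5% = €489.16.
Line 2 (10.73, Fenmark, 95 kg, €11,201.45):
Base rate for 10.73 is 15.5% + €1.80/kg.
Additional duty on 10.73 from Fenmark: +41.6%. Applied ad valorem rate: 15.5% + 41.6% = 57.1%.
Duty = €11,201.45 × 57.1% + 95 × €1.80 = €6,567.03.
Line 3 (38.41, Drenay, 1,859 units, €275,689.70):
Base rate for 38.41 is 27%.
Origin Drenay qualifies under the Seria–Drenay agreement and 38.41 is covered: preferential rate 20.5% applies instead.
Duty = €275,689.70 × 20.5% = €56,516.39.
Total = €489.16 + €6,567.03 + €56,516.39 = €63,572.58.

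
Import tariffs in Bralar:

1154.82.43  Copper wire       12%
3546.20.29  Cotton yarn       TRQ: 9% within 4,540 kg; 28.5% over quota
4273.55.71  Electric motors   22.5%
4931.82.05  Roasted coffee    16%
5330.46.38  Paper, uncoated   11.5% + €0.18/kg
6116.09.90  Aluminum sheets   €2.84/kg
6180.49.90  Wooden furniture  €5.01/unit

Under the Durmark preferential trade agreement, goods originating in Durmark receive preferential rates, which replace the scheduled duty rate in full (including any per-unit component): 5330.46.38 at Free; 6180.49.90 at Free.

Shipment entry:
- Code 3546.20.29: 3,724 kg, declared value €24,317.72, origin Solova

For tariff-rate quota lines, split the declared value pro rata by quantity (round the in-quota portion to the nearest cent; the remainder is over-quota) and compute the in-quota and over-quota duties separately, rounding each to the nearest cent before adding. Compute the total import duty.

€2,188.59

Line 1 (3546.20.29, Solova, 3,724 kg, €24,317.72):
Code 3546.20.29 is under a tariff-rate quota (threshold 4,540 kg). Quantity 3,724 kg is within the quota, so the in-quota rate 9% applies to the full value.
Duty = €24,317.72 × 9% = €2,188.59.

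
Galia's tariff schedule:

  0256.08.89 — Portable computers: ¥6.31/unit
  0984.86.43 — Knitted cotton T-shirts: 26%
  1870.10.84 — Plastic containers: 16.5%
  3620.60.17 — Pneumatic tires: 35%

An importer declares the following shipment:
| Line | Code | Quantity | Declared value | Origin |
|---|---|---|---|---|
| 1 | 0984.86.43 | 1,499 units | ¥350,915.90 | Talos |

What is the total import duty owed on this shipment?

¥91,238.13

Line 1 (0984.86.43, Talos, 1,499 units, ¥350,915.90):
Base rate for 0984.86.43 is 26%.
Duty = ¥350,915.90 × 26% = ¥91,238.13.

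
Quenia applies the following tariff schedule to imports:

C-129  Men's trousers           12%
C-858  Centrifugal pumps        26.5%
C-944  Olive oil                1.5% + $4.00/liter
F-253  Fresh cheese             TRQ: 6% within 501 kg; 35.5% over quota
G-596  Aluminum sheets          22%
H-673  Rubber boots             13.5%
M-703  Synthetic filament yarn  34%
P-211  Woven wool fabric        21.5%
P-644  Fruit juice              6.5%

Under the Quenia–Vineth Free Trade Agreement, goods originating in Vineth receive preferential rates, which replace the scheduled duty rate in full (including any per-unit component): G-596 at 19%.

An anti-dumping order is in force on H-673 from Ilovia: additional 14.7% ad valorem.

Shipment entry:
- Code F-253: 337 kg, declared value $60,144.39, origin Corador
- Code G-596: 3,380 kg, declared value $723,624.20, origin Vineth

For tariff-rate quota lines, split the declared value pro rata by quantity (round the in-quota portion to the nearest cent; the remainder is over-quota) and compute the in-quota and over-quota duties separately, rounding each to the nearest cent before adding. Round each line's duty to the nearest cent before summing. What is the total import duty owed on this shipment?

Line 1 (F-253, Corador, 337 kg, $60,144.39):
Code F-253 is under a tariff-rate quota (threshold 501 kg). Quantity 337 kg is within the quota, so the in-quota rate 6% applies to the full value.
Duty = $60,144.39 × 6% = $3,608.66.
Line 2 (G-596, Vineth, 3,380 kg, $723,624.20):
Base rate for G-596 is 22%.
Origin Vineth qualifies under the Quenia–Vineth agreement and G-596 is covered: preferential rate 19% applies instead.
Duty = $723,624.20 × 19% = $137,488.60.
Total = $3,608.66 + $137,488.60 = $141,097.26.

$141,097.26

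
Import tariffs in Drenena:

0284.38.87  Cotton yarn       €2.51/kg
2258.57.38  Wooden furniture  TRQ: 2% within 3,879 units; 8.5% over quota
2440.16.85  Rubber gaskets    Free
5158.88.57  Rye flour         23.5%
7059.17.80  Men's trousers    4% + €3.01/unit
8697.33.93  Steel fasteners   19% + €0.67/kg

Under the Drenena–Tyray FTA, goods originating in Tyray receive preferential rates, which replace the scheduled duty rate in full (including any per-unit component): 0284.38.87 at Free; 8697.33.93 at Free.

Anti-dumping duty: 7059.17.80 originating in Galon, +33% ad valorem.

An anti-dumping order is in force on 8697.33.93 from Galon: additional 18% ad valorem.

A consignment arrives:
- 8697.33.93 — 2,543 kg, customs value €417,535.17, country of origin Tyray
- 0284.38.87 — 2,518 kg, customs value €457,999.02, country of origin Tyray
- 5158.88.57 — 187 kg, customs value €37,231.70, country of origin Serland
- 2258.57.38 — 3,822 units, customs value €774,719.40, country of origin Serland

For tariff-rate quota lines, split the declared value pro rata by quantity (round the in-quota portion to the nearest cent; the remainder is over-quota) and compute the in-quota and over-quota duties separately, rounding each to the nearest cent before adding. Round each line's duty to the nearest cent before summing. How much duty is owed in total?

€24,243.84

Line 1 (8697.33.93, Tyray, 2,543 kg, €417,535.17):
Base rate for 8697.33.93 is 19% + €0.67/kg.
Origin Tyray qualifies under the Drenena–Tyray agreement and 8697.33.93 is covered: preferential rate Free applies instead.
The additional-duty order on 8697.33.93 targets Galon, not Tyray; it does not apply.
Duty = €417,535.17 × 0% = €0.00.
Line 2 (0284.38.87, Tyray, 2,518 kg, €457,999.02):
Base rate for 0284.38.87 is €2.51/kg.
Origin Tyray qualifies under the Drenena–Tyray agreement and 0284.38.87 is covered: preferential rate Free applies instead.
Duty = €457,999.02 × 0% = €0.00.
Line 3 (5158.88.57, Serland, 187 kg, €37,231.70):
Base rate for 5158.88.57 is 23.5%.
Duty = €37,231.70 × 23.5% = €8,749.45.
Line 4 (2258.57.38, Serland, 3,822 units, €774,719.40):
Code 2258.57.38 is under a tariff-rate quota (threshold 3,879 units). Quantity 3,822 units is within the quota, so the in-quota rate 2% applies to the full value.
Duty = €774,719.40 × 2% = €15,494.39.
Total = €0.00 + €0.00 + €8,749.45 + €15,494.39 = €24,243.84.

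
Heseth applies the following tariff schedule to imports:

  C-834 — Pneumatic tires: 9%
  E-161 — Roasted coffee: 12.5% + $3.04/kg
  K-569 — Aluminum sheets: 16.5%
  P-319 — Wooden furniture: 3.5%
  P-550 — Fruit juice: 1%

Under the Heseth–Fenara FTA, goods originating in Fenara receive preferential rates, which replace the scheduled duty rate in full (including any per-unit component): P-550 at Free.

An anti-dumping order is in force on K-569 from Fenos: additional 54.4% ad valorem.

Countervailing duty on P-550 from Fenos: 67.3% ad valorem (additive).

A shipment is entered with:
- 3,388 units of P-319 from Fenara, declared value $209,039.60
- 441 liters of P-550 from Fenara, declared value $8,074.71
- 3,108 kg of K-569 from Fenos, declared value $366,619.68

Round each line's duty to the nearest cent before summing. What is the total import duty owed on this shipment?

Line 1 (P-319, Fenara, 3,388 units, $209,039.60):
Base rate for P-319 is 3.5%.
Origin Fenara is the FTA partner but P-319 is not on the preference list; base rate stands.
Duty = $209,039.60 × 3.5% = $7,316.39.
Line 2 (P-550, Fenara, 441 liters, $8,074.71):
Base rate for P-550 is 1%.
Origin Fenara qualifies under the Heseth–Fenara agreement and P-550 is covered: preferential rate Free applies instead.
The additional-duty order on P-550 targets Fenos, not Fenara; it does not apply.
Duty = $8,074.71 × 0% = $0.00.
Line 3 (K-569, Fenos, 3,108 kg, $366,619.68):
Base rate for K-569 is 16.5%.
Additional duty on K-569 from Fenos: +54.4%. Applied ad valorem rate: 16.5% + 54.4% = 70.9%.
Duty = $366,619.68 × 70.9% = $259,933.35.
Total = $7,316.39 + $0.00 + $259,933.35 = $267,249.74.

$267,249.74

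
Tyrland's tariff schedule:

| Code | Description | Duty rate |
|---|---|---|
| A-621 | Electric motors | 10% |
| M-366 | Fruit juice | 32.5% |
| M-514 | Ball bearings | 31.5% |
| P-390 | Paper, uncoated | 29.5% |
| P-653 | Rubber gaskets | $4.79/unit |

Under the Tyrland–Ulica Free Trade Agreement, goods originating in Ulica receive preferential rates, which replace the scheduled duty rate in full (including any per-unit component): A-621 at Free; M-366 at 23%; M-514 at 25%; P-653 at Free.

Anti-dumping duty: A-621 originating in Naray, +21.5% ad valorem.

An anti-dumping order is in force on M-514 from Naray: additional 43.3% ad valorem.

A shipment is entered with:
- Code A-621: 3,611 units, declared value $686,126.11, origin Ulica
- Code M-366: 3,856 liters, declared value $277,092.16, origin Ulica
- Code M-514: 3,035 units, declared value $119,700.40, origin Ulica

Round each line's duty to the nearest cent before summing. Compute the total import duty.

$93,656.30

Line 1 (A-621, Ulica, 3,611 units, $686,126.11):
Base rate for A-621 is 10%.
Origin Ulica qualifies under the Tyrland–Ulica agreement and A-621 is covered: preferential rate Free applies instead.
The additional-duty order on A-621 targets Naray, not Ulica; it does not apply.
Duty = $686,126.11 × 0% = $0.00.
Line 2 (M-366, Ulica, 3,856 liters, $277,092.16):
Base rate for M-366 is 32.5%.
Origin Ulica qualifies under the Tyrland–Ulica agreement and M-366 is covered: preferential rate 23% applies instead.
Duty = $277,092.16 × 23% = $63,731.20.
Line 3 (M-514, Ulica, 3,035 units, $119,700.40):
Base rate for M-514 is 31.5%.
Origin Ulica qualifies under the Tyrland–Ulica agreement and M-514 is covered: preferential rate 25% applies instead.
The additional-duty order on M-514 targets Naray, not Ulica; it does not apply.
Duty = $119,700.40 × 25% = $29,925.10.
Total = $0.00 + $63,731.20 + $29,925.10 = $93,656.30.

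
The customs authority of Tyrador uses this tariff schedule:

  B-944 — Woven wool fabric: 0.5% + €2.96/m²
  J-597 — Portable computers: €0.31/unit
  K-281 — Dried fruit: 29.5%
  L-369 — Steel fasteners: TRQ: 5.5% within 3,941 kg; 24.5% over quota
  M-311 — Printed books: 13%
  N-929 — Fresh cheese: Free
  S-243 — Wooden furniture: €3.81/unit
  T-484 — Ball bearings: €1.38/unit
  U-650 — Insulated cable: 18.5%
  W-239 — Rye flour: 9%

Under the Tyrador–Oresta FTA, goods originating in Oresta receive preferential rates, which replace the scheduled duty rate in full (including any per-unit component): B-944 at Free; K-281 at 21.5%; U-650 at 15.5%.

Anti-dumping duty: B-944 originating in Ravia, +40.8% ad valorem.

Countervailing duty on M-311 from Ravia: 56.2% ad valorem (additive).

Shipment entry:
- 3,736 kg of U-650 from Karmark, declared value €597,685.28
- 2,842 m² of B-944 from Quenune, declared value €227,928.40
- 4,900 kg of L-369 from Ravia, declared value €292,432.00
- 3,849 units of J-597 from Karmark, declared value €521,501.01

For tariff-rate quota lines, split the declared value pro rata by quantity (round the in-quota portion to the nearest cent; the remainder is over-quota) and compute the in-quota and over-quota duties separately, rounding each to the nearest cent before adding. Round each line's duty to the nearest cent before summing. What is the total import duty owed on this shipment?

€148,274.98

Line 1 (U-650, Karmark, 3,736 kg, €597,685.28):
Base rate for U-650 is 18.5%.
U-650 has an FTA preferential rate, but origin Karmark is not Oresta; base rate stands.
Duty = €597,685.28 × 18.5% = €110,571.78.
Line 2 (B-944, Quenune, 2,842 m², €227,928.40):
Base rate for B-944 is 0.5% + €2.96/m².
B-944 has an FTA preferential rate, but origin Quenune is not Oresta; base rate stands.
The additional-duty order on B-944 targets Ravia, not Quenune; it does not apply.
Duty = €227,928.40 × 0.5% + 2,842 × €2.96 = €9,551.96.
Line 3 (L-369, Ravia, 4,900 kg, €292,432.00):
Code L-369 is under a tariff-rate quota (threshold 3,941 kg). In-quota: 3,941 kg at 5.5%; over-quota: 959 kg at 24.5%.
Pro-rata value split: in-quota = €292,432.00 × 3,941/4,900 = €235,198.88; over-quota = €292,432.00 − €235,198.88 = €57,233.12.
In-quota duty = €235,198.88 × 5.5% = €12,935.94. Over-quota duty = €57,233.12 × 24.5% = €14,022.11.
Line duty = €12,935.94 + €14,022.11 = €26,958.05.
Line 4 (J-597, Karmark, 3,849 units, €521,501.01):
Base rate for J-597 is €0.31/unit.
Duty = 3,849 × €0.31 = €1,193.19.
Total = €110,571.78 + €9,551.96 + €26,958.05 + €1,193.19 = €148,274.98.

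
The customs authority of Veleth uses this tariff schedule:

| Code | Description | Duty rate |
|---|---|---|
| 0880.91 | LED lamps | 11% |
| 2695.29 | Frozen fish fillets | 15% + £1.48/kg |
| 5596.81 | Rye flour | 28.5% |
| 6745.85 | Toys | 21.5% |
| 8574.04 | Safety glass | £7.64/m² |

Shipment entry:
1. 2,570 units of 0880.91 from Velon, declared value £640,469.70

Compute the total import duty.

Line 1 (0880.91, Velon, 2,570 units, £640,469.70):
Base rate for 0880.91 is 11%.
Duty = £640,469.70 × 11% = £70,451.67.

£70,451.67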